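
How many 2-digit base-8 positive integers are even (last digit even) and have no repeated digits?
Last∈{0,2,4,6}. Last=0: 7. Last nonzero: 3×6×P(6,0) = 18. Total = 25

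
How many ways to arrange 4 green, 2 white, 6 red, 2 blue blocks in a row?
14! / (4! × 2! × 6! × 2!) = 1261260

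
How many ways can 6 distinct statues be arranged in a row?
6! = 720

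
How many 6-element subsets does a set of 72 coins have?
C(72,6) = 72!/(6!×66!) = 156238908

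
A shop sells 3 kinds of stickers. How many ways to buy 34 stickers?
C(34+3-1, 3-1) = C(36, 2) = 630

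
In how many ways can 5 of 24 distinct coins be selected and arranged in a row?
P(24,5) = 24!/(24-5)! = 5100480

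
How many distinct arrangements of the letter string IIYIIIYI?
8! / (2! × 6!) = 28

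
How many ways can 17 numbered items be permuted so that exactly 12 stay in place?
Choose the 12 fixed points C(17,12) = 6188, derange the rest: !5 = Σ_{j=0}^{5} (-1)^j·5!/j! = 120 - 120 + 60 - 20 + 5 - 1 = 44. Product = 6188 × 44 = 272272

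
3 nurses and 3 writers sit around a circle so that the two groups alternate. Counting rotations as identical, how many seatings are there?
Fix one of the nurses: (3-1)! ways for the remaining nurses, × 3! ways for the writers = 2 × 6 = 12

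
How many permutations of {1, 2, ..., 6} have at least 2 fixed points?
Exactly j fixed points: C(6,j)·!(6-j); sum over j ≥ 2 (derangement numbers via !m = (m-1)·(!(m-1) + !(m-2)): !0..!4 = 1, 0, 1, 2, 9). Σ_{j=2}^{6} C(6,j)·!(6-j) = C(6,2)·!4 + C(6,3)·!3 + C(6,4)·!2 + C(6,5)·!1 + C(6,6)·!0 = 15·9 + 20·2 + 15·1 + 6·0 + 1·1 = 191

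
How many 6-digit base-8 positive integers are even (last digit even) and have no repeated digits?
Last∈{0,2,4,6}. Last=0: 2520. Last nonzero: 3×6×P(6,4) = 6480. Total = 9000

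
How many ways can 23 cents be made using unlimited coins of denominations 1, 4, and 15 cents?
Coefficient of x^23 in 1/(1-x^1) · 1/(1-x^4) · 1/(1-x^15). Case on j = number of 15-cent coins (j = 0..1); remainder r = 23 - 15j is made from {1,4} in ⌊r/4⌋+1 ways. r = 23, 8 → 6 + 3 = 9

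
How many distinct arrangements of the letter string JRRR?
4! / (1! × 3!) = 4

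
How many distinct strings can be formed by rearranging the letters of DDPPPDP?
7! / (4! × 3!) = 35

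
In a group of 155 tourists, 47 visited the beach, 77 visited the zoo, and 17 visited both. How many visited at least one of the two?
|A∪B| = |A| + |B| - |A∩B| = 47 + 77 - 17 = 107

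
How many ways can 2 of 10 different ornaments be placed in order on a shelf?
P(10,2) = 10!/(10-2)! = 90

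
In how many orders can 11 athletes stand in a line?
11! = 39916800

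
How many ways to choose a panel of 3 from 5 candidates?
C(5,3) = 5!/(3!×2!) = 10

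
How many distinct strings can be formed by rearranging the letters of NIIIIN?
6! / (2! × 4!) = 15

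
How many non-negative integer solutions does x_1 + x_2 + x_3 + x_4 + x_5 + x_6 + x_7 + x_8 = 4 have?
C(4+8-1, 8-1) = C(11, 7) = 330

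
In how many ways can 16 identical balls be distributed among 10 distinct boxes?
C(16+10-1, 10-1) = C(25, 9) = 2042975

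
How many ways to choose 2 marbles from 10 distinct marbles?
C(10,2) = 10!/(2!×8!) = 45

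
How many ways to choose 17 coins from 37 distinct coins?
C(37,17) = 37!/(17!×20!) = 15905368710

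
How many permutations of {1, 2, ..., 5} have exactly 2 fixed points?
Choose the 2 fixed points C(5,2) = 10, derange the rest: !3 = Σ_{j=0}^{3} (-1)^j·3!/j! = 6 - 6 + 3 - 1 = 2. Product = 10 × 2 = 20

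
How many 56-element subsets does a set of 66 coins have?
C(66,56) = 66!/(56!×10!) = 210980549208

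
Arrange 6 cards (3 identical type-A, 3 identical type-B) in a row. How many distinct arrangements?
6! / (3! × 3!) = 20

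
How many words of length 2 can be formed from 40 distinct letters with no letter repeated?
P(40,2) = 40!/(40-2)! = 1560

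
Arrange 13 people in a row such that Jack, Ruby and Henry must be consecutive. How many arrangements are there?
Treat the 3 as one block: (13-3+1)! × 3! = 39916800 × 6 = 239500800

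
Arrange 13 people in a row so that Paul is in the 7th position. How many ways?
Fix one position: (13-1)! = 479001600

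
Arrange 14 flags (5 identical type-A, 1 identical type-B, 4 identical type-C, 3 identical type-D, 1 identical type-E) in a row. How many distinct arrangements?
14! / (5! × 1! × 4! × 3! × 1!) = 5045040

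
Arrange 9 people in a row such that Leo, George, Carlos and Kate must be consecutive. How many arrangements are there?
Treat the 4 as one block: (9-4+1)! × 4! = 720 × 24 = 17280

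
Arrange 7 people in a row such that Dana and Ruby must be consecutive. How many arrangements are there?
Treat the 2 as one block: (7-2+1)! × 2! = 720 × 2 = 1440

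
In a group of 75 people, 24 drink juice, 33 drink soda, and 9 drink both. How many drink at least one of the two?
|A∪B| = |A| + |B| - |A∩B| = 24 + 33 - 9 = 48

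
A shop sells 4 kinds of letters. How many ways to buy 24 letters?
C(24+4-1, 4-1) = C(27, 3) = 2925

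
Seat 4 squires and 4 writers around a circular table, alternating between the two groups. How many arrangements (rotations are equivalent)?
Fix one of the squires: (4-1)! ways for the remaining squires, × 4! ways for the writers = 6 × 24 = 144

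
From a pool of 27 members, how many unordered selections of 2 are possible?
C(27,2) = 27!/(2!×25!) = 351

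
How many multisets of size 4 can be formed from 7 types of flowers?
C(4+7-1, 7-1) = C(10, 6) = 210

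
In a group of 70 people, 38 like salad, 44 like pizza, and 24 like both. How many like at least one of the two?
|A∪B| = |A| + |B| - |A∩B| = 38 + 44 - 24 = 58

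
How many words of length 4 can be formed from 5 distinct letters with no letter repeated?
P(5,4) = 5!/(5-4)! = 120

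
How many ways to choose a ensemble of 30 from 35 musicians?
C(35,30) = 35!/(30!×5!) = 324632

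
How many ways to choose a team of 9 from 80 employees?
C(80,9) = 80!/(9!×71!) = 231900297200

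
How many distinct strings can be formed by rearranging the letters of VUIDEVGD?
8! / (2! × 2! × 1! × 1! × 1! × 1!) = 10080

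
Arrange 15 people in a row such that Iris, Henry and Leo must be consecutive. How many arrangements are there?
Treat the 3 as one block: (15-3+1)! × 3! = 6227020800 × 6 = 37362124800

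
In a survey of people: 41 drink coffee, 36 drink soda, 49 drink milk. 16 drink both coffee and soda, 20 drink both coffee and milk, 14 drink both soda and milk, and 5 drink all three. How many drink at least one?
|A∪B∪C| = 41+36+49-16-20-14+5 = 81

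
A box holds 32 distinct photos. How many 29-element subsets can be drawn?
C(32,29) = 32!/(29!×3!) = 4960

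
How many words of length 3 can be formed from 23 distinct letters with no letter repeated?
P(23,3) = 23!/(23-3)! = 10626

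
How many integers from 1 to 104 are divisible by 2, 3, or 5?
⌊104/2⌋+⌊104/3⌋+⌊104/5⌋ - ⌊104/6⌋-⌊104/10⌋-⌊104/15⌋ + ⌊104/30⌋ = 52+34+20 - 17-10-6 + 3 = 76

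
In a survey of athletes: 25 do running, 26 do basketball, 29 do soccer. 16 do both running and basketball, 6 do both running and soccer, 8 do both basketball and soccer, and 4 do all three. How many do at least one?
|A∪B∪C| = 25+26+29-16-6-8+4 = 54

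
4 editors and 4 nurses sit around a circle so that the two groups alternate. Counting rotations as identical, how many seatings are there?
Fix one of the editors: (4-1)! ways for the remaining editors, × 4! ways for the nurses = 6 × 24 = 144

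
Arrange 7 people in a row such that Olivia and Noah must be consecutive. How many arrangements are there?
Treat the 2 as one block: (7-2+1)! × 2! = 720 × 2 = 1440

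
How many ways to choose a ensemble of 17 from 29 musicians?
C(29,17) = 29!/(17!×12!) = 51895935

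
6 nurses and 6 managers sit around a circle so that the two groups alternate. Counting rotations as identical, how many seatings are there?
Fix one of the nurses: (6-1)! ways for the remaining nurses, × 6! ways for the managers = 120 × 720 = 86400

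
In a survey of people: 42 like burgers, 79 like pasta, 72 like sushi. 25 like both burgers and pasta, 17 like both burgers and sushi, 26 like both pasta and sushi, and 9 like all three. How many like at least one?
|A∪B∪C| = 42+79+72-25-17-26+9 = 134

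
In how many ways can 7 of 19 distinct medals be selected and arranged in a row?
P(19,7) = 19!/(19-7)! = 253955520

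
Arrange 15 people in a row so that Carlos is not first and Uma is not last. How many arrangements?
By inclusion-exclusion: 15! - 2×(15-1)! + (15-2)! = 1307674368000 - 174356582400 + 6227020800 = 1139544806400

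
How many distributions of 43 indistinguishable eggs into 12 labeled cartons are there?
C(43+12-1, 12-1) = C(54, 11) = 95722852680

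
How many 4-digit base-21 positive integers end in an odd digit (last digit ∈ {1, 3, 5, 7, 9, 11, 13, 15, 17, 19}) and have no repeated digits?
Last∈{1,3,5,7,9,11,13,15,17,19}. Last=0: 0. Last nonzero: 10×19×P(19,2) = 64980. Total = 64980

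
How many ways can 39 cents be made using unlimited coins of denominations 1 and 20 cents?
Coefficient of x^39 in 1/(1-x^1) · 1/(1-x^20). Use j coins of 20 for j = 0..⌊39/20⌋ = 1, the rest in 1s: 1 + 1 = 2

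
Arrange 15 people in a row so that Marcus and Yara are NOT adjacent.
Total - adjacent = 15! - (15-1)!×2 = 1307674368000 - 174356582400 = 1133317785600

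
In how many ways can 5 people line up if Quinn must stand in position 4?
Fix one position: (5-1)! = 24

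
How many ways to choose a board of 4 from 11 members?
C(11,4) = 11!/(4!×7!) = 330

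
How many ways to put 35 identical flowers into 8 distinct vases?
C(35+8-1, 8-1) = C(42, 7) = 26978328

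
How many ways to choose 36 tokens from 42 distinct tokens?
C(42,36) = 42!/(36!×6!) = 5245786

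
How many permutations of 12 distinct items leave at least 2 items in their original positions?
Exactly j fixed points: C(12,j)·!(12-j); sum over j ≥ 2 (derangement numbers via !m = (m-1)·(!(m-1) + !(m-2)): !0..!10 = 1, 0, 1, 2, 9, 44, 265, 1854, 14833, 133496, 1334961). Σ_{j=2}^{12} C(12,j)·!(12-j) = C(12,2)·!10 + C(12,3)·!9 + C(12,4)·!8 + C(12,5)·!7 + C(12,6)·!6 + C(12,7)·!5 + C(12,8)·!4 + C(12,9)·!3 + C(12,10)·!2 + C(12,11)·!1 + C(12,12)·!0 = 66·1334961 + 220·133496 + 495·14833 + 792·1854 + 924·265 + 792·44 + 495·9 + 220·2 + 66·1 + 12·0 + 1·1 = 126571919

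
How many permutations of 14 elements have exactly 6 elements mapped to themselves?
Choose the 6 fixed points C(14,6) = 3003, derange the rest: !8 = Σ_{j=0}^{8} (-1)^j·8!/j! = 40320 - 40320 + 20160 - 6720 + 1680 - 336 + 56 - 8 + 1 = 14833. Product = 3003 × 14833 = 44543499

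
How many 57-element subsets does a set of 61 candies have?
C(61,57) = 61!/(57!×4!) = 521855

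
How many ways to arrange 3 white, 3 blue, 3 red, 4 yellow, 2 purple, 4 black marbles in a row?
19! / (3! × 3! × 3! × 4! × 2! × 4!) = 488864376000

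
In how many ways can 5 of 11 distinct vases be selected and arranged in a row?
P(11,5) = 11!/(11-5)! = 55440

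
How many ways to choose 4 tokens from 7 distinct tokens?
C(7,4) = 7!/(4!×3!) = 35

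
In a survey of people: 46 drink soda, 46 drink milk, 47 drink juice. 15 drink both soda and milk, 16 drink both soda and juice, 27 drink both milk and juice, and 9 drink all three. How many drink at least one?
|A∪B∪C| = 46+46+47-15-16-27+9 = 90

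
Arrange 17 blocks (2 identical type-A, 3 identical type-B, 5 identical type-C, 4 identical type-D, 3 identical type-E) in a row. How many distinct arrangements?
17! / (2! × 3! × 5! × 4! × 3!) = 1715313600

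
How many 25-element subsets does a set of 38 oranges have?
C(38,25) = 38!/(25!×13!) = 5414950296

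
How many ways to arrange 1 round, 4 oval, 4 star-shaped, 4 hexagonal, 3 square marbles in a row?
16! / (1! × 4! × 4! × 4! × 3!) = 252252000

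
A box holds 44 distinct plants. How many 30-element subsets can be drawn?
C(44,30) = 44!/(30!×14!) = 114955808528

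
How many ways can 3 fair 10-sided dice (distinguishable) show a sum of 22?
Coefficient of x^22 in (x + x² + ... + x^10)^3. By inclusion-exclusion on dice exceeding 10: Σ_j (-1)^j C(3,j)·C(22-1-10j, 2) = C(3,0)·C(21,2) - C(3,1)·C(11,2) = 1·210 - 3·55 = 45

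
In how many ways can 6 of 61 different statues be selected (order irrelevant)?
C(61,6) = 61!/(6!×55!) = 55525372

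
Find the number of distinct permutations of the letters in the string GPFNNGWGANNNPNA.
15! / (6! × 2! × 2! × 1! × 3! × 1!) = 75675600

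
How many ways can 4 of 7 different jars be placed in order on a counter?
P(7,4) = 7!/(7-4)! = 840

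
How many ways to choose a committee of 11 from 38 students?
C(38,11) = 38!/(11!×27!) = 1203322288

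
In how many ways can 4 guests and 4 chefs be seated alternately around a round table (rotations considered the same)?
Fix one of the guests: (4-1)! ways for the remaining guests, × 4! ways for the chefs = 6 × 24 = 144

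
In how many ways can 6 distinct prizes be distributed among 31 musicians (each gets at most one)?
P(31,6) = 31!/(31-6)! = 530122320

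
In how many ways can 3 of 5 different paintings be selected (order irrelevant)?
C(5,3) = 5!/(3!×2!) = 10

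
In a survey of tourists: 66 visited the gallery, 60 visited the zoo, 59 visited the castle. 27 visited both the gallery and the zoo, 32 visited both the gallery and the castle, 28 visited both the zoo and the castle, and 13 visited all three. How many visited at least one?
|A∪B∪C| = 66+60+59-27-32-28+13 = 111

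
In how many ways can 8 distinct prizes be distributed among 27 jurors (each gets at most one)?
P(27,8) = 27!/(27-8)! = 89513424000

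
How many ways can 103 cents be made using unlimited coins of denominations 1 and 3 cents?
Coefficient of x^103 in 1/(1-x^1) · 1/(1-x^3). Use j coins of 3 for j = 0..⌊103/3⌋ = 34, the rest in 1s: 34 + 1 = 35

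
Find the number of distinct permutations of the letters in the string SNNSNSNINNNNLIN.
15! / (3! × 1! × 9! × 2!) = 300300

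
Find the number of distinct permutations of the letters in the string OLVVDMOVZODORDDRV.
17! / (2! × 4! × 4! × 4! × 1! × 1! × 1!) = 12864852000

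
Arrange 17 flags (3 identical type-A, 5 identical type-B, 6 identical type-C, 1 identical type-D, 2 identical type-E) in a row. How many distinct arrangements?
17! / (3! × 5! × 6! × 1! × 2!) = 343062720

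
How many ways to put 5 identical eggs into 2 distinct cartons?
C(5+2-1, 2-1) = C(6, 1) = 6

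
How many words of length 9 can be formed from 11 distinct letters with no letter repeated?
P(11,9) = 11!/(11-9)! = 19958400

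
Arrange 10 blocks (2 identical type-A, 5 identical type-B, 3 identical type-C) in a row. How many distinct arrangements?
10! / (2! × 5! × 3!) = 2520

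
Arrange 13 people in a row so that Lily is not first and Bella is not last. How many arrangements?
By inclusion-exclusion: 13! - 2×(13-1)! + (13-2)! = 6227020800 - 958003200 + 39916800 = 5308934400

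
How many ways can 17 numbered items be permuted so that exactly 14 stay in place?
Choose the 14 fixed points C(17,14) = 680, derange the rest: !3 = Σ_{j=0}^{3} (-1)^j·3!/j! = 6 - 6 + 3 - 1 = 2. Product = 680 × 2 = 1360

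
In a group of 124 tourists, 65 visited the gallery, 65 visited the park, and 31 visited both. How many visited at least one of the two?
|A∪B| = |A| + |B| - |A∩B| = 65 + 65 - 31 = 99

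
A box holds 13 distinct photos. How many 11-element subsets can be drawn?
C(13,11) = 13!/(11!×2!) = 78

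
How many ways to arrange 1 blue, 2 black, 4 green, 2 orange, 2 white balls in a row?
11! / (1! × 2! × 4! × 2! × 2!) = 207900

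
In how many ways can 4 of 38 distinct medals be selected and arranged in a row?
P(38,4) = 38!/(38-4)! = 1771560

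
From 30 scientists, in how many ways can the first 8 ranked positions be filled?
P(30,8) = 30!/(30-8)! = 235989936000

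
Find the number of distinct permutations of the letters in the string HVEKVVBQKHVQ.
12! / (4! × 1! × 1! × 2! × 2! × 2!) = 2494800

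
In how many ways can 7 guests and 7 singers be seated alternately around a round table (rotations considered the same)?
Fix one of the guests: (7-1)! ways for the remaining guests, × 7! ways for the singers = 720 × 5040 = 3628800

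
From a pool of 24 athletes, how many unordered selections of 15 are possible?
C(24,15) = 24!/(15!×9!) = 1307504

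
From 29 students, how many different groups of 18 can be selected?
C(29,18) = 29!/(18!×11!) = 34597290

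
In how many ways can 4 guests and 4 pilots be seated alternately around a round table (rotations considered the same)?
Fix one of the guests: (4-1)! ways for the remaining guests, × 4! ways for the pilots = 6 × 24 = 144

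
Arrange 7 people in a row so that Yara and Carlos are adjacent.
Treat as block: (7-1)! × 2! = 720 × 2 = 1440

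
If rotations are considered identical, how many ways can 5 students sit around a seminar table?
Circular: fix one position, arrange the rest. (5-1)! = 24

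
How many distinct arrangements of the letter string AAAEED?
6! / (2! × 1! × 3!) = 60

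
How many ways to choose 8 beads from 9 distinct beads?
C(9,8) = 9!/(8!×1!) = 9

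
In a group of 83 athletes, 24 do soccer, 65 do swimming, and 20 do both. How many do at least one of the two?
|A∪B| = |A| + |B| - |A∩B| = 24 + 65 - 20 = 69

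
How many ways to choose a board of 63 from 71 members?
C(71,63) = 71!/(63!×8!) = 10639125640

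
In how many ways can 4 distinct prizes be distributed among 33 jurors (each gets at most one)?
P(33,4) = 33!/(33-4)! = 982080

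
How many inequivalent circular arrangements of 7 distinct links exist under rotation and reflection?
(7-1)!/2 = 720/2 = 360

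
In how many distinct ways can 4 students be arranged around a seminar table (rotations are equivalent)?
Circular: fix one position, arrange the rest. (4-1)! = 6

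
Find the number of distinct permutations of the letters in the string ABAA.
4! / (1! × 3!) = 4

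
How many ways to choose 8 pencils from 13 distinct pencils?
C(13,8) = 13!/(8!×5!) = 1287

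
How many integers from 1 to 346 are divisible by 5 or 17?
⌊346/5⌋ + ⌊346/17⌋ - ⌊346/85⌋ = 69 + 20 - 4 = 85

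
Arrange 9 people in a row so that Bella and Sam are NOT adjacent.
Total - adjacent = 9! - (9-1)!×2 = 362880 - 80640 = 282240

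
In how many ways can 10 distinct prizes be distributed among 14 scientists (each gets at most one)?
P(14,10) = 14!/(14-10)! = 3632428800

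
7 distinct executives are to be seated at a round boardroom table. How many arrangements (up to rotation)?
Circular: fix one position, arrange the rest. (7-1)! = 720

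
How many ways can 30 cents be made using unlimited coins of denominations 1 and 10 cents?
Coefficient of x^30 in 1/(1-x^1) · 1/(1-x^10). Use j coins of 10 for j = 0..⌊30/10⌋ = 3, the rest in 1s: 3 + 1 = 4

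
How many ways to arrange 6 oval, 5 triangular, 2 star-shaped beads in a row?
13! / (6! × 5! × 2!) = 36036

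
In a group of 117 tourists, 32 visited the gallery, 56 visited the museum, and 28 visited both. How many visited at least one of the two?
|A∪B| = |A| + |B| - |A∩B| = 32 + 56 - 28 = 60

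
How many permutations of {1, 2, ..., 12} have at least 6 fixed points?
Exactly j fixed points: C(12,j)·!(12-j); sum over j ≥ 6 (derangement numbers via !m = (m-1)·(!(m-1) + !(m-2)): !0..!6 = 1, 0, 1, 2, 9, 44, 265). Σ_{j=6}^{12} C(12,j)·!(12-j) = C(12,6)·!6 + C(12,7)·!5 + C(12,8)·!4 + C(12,9)·!3 + C(12,10)·!2 + C(12,11)·!1 + C(12,12)·!0 = 924·265 + 792·44 + 495·9 + 220·2 + 66·1 + 12·0 + 1·1 = 284670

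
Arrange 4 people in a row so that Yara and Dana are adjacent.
Treat as block: (4-1)! × 2! = 6 × 2 = 12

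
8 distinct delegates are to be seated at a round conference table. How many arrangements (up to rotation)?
Circular: fix one position, arrange the rest. (8-1)! = 5040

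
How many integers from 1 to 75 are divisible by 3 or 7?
⌊75/3⌋ + ⌊75/7⌋ - ⌊75/21⌋ = 25 + 10 - 3 = 32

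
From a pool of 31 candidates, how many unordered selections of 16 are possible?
C(31,16) = 31!/(16!×15!) = 300540195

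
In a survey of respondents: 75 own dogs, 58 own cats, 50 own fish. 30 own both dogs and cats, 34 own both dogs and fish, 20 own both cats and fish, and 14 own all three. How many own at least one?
|A∪B∪C| = 75+58+50-30-34-20+14 = 113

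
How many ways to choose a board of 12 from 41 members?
C(41,12) = 41!/(12!×29!) = 7898654920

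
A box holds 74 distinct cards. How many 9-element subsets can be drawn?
C(74,9) = 74!/(9!×65!) = 110524147514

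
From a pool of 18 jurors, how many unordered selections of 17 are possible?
C(18,17) = 18!/(17!×1!) = 18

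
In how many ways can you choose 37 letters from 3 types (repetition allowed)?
C(37+3-1, 3-1) = C(39, 2) = 741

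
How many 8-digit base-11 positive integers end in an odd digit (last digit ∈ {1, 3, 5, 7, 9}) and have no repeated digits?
Last∈{1,3,5,7,9}. Last=0: 0. Last nonzero: 5×9×P(9,6) = 2721600. Total = 2721600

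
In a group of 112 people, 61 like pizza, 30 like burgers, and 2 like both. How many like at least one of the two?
|A∪B| = |A| + |B| - |A∩B| = 61 + 30 - 2 = 89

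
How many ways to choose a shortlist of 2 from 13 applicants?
C(13,2) = 13!/(2!×11!) = 78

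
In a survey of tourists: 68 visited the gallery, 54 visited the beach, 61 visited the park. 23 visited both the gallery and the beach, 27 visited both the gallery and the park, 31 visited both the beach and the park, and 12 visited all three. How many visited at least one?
|A∪B∪C| = 68+54+61-23-27-31+12 = 114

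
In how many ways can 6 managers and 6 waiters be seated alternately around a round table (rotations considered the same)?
Fix one of the managers: (6-1)! ways for the remaining managers, × 6! ways for the waiters = 120 × 720 = 86400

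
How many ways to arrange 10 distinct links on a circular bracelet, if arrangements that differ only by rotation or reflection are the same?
(10-1)!/2 = 362880/2 = 181440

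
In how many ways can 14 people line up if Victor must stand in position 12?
Fix one position: (14-1)! = 6227020800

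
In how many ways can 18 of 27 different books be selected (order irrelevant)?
C(27,18) = 27!/(18!×9!) = 4686825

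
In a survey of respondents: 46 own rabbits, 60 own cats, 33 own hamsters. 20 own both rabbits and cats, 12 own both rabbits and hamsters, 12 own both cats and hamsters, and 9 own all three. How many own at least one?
|A∪B∪C| = 46+60+33-20-12-12+9 = 104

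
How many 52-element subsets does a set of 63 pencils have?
C(63,52) = 63!/(52!×11!) = 615790256823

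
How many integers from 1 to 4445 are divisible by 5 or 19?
⌊4445/5⌋ + ⌊4445/19⌋ - ⌊4445/95⌋ = 889 + 233 - 46 = 1076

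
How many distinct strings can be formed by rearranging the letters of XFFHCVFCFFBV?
12! / (2! × 1! × 2! × 1! × 5! × 1!) = 997920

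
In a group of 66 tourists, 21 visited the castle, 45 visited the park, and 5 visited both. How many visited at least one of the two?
|A∪B| = |A| + |B| - |A∩B| = 21 + 45 - 5 = 61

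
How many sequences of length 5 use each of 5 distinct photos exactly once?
5! = 120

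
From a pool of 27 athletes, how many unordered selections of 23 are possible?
C(27,23) = 27!/(23!×4!) = 17550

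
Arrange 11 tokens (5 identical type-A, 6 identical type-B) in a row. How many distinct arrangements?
11! / (5! × 6!) = 462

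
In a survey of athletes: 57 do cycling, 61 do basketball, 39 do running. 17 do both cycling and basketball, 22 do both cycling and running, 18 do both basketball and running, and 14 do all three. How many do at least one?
|A∪B∪C| = 57+61+39-17-22-18+14 = 114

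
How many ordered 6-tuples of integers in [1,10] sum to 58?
Coefficient of x^58 in (x + x² + ... + x^10)^6. By inclusion-exclusion on dice exceeding 10: Σ_j (-1)^j C(6,j)·C(58-1-10j, 5) = C(6,0)·C(57,5) - C(6,1)·C(47,5) + C(6,2)·C(37,5) - C(6,3)·C(27,5) + C(6,4)·C(17,5) - C(6,5)·C(7,5) = 1·4187106 - 6·1533939 + 15·435897 - 20·80730 + 15·6188 - 6·21 = 21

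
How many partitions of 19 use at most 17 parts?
By conjugation, equals partitions of 19 into parts ≤ 17. Let r_j(i) = number of partitions of i into parts ≤ j, for i = 0..19. r_1(i) = 1 for all i; r_j(i) = r_{j-1}(i) + r_j(i-j). Rows j = 2..17: ≤2: 1 1 2 2 3 3 4 4 5 5 6 6 7 7 8 8 9 9 10 10; ≤3: 1 1 2 3 4 5 7 8 10 12 14 16 19 21 24 27 30 33 37 40; ≤4: 1 1 2 3 5 6 9 11 15 18 23 27 34 39 47 54 64 72 84 94; ≤5: 1 1 2 3 5 7 10 13 18 23 30 37 47 57 70 84 101 119 141 164; ≤6: 1 1 2 3 5 7 11 14 20 26 35 44 58 71 90 110 136 163 199 235; ≤7: 1 1 2 3 5 7 11 15 21 28 38 49 65 82 105 131 164 201 248 300; ≤8: 1 1 2 3 5 7 11 15 22 29 40 52 70 89 116 146 186 230 288 352; ≤9: 1 1 2 3 5 7 11 15 22 30 41 54 73 94 123 157 201 252 318 393; ≤10: 1 1 2 3 5 7 11 15 22 30 42 55 75 97 128 164 212 267 340 423; ≤11: 1 1 2 3 5 7 11 15 22 30 42 56 76 99 131 169 219 278 355 445; ≤12: 1 1 2 3 5 7 11 15 22 30 42 56 77 100 133 172 224 285 366 460; ≤13: 1 1 2 3 5 7 11 15 22 30 42 56 77 101 134 174 227 290 373 471; ≤14: 1 1 2 3 5 7 11 15 22 30 42 56 77 101 135 175 229 293 378 478; ≤15: 1 1 2 3 5 7 11 15 22 30 42 56 77 101 135 176 230 295 381 483; ≤16: 1 1 2 3 5 7 11 15 22 30 42 56 77 101 135 176 231 296 383 486; ≤17: 1 1 2 3 5 7 11 15 22 30 42 56 77 101 135 176 231 297 384 488. r_17(19) = 488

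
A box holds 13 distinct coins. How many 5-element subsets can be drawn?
C(13,5) = 13!/(5!×8!) = 1287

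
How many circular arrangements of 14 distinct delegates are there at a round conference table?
Circular: fix one position, arrange the rest. (14-1)! = 6227020800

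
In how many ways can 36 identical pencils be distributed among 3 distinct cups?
C(36+3-1, 3-1) = C(38, 2) = 703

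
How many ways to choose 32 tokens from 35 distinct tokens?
C(35,32) = 35!/(32!×3!) = 6545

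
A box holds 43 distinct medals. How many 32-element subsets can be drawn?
C(43,32) = 43!/(32!×11!) = 5752004349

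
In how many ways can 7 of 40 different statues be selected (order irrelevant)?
C(40,7) = 40!/(7!×33!) = 18643560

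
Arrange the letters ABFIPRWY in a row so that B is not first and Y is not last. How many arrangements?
By inclusion-exclusion: 8! - 2×(8-1)! + (8-2)! = 40320 - 10080 + 720 = 30960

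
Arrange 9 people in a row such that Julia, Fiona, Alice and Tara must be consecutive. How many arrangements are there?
Treat the 4 as one block: (9-4+1)! × 4! = 720 × 24 = 17280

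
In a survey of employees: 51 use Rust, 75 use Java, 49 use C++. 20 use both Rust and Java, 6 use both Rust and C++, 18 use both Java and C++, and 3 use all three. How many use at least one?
|A∪B∪C| = 51+75+49-20-6-18+3 = 134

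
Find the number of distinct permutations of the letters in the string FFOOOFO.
7! / (3! × 4!) = 35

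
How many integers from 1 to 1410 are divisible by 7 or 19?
⌊1410/7⌋ + ⌊1410/19⌋ - ⌊1410/133⌋ = 201 + 74 - 10 = 265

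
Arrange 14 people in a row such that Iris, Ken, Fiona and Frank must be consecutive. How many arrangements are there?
Treat the 4 as one block: (14-4+1)! × 4! = 39916800 × 24 = 958003200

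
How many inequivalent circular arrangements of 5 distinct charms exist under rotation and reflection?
(5-1)!/2 = 24/2 = 12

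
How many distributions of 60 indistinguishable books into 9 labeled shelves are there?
C(60+9-1, 9-1) = C(68, 8) = 7392009768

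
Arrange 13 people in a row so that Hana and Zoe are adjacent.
Treat as block: (13-1)! × 2! = 479001600 × 2 = 958003200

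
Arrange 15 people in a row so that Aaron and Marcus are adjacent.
Treat as block: (15-1)! × 2! = 87178291200 × 2 = 174356582400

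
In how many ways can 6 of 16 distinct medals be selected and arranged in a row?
P(16,6) = 16!/(16-6)! = 5765760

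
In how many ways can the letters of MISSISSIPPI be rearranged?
11! / (1! × 4! × 4! × 2!) = 34650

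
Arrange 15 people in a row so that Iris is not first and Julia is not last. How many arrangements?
By inclusion-exclusion: 15! - 2×(15-1)! + (15-2)! = 1307674368000 - 174356582400 + 6227020800 = 1139544806400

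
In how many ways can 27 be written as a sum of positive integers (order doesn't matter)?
Pentagonal recurrence p(n) = p(n-1) + p(n-2) - p(n-5) - p(n-7) + p(n-12) + p(n-15) - ... gives p(0..26) = 1, 1, 2, 3, 5, 7, 11, 15, 22, 30, 42, 56, 77, 101, 135, 176, 231, 297, 385, 490, 627, 792, 1002, 1255, 1575, 1958, 2436. p(27) = p(26) + p(25) - p(22) - p(20) + p(15) + p(12) - p(5) - p(1) = 2436 + 1958 - 1002 - 627 + 176 + 77 - 7 - 1 = 3010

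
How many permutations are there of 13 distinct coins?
13! = 6227020800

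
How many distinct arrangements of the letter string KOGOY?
5! / (2! × 1! × 1! × 1!) = 60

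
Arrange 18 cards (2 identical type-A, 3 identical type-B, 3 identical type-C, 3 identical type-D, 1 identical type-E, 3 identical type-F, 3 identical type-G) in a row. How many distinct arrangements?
18! / (2! × 3! × 3! × 3! × 1! × 3! × 3!) = 411675264000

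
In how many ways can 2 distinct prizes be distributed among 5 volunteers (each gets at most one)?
P(5,2) = 5!/(5-2)! = 20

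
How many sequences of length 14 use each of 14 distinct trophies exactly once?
14! = 87178291200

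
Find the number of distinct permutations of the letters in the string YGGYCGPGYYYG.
12! / (1! × 1! × 5! × 5!) = 33264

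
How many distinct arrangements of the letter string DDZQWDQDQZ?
10! / (2! × 3! × 1! × 4!) = 12600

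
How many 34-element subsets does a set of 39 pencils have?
C(39,34) = 39!/(34!×5!) = 575757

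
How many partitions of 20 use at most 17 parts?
By conjugation, equals partitions of 20 into parts ≤ 17. Let r_j(i) = number of partitions of i into parts ≤ j, for i = 0..20. r_1(i) = 1 for all i; r_j(i) = r_{j-1}(i) + r_j(i-j). Rows j = 2..17: ≤2: 1 1 2 2 3 3 4 4 5 5 6 6 7 7 8 8 9 9 10 10 11; ≤3: 1 1 2 3 4 5 7 8 10 12 14 16 19 21 24 27 30 33 37 40 44; ≤4: 1 1 2 3 5 6 9 11 15 18 23 27 34 39 47 54 64 72 84 94 108; ≤5: 1 1 2 3 5 7 10 13 18 23 30 37 47 57 70 84 101 119 141 164 192; ≤6: 1 1 2 3 5 7 11 14 20 26 35 44 58 71 90 110 136 163 199 235 282; ≤7: 1 1 2 3 5 7 11 15 21 28 38 49 65 82 105 131 164 201 248 300 364; ≤8: 1 1 2 3 5 7 11 15 22 29 40 52 70 89 116 146 186 230 288 352 434; ≤9: 1 1 2 3 5 7 11 15 22 30 41 54 73 94 123 157 201 252 318 393 488; ≤10: 1 1 2 3 5 7 11 15 22 30 42 55 75 97 128 164 212 267 340 423 530; ≤11: 1 1 2 3 5 7 11 15 22 30 42 56 76 99 131 169 219 278 355 445 560; ≤12: 1 1 2 3 5 7 11 15 22 30 42 56 77 100 133 172 224 285 366 460 582; ≤13: 1 1 2 3 5 7 11 15 22 30 42 56 77 101 134 174 227 290 373 471 597; ≤14: 1 1 2 3 5 7 11 15 22 30 42 56 77 101 135 175 229 293 378 478 608; ≤15: 1 1 2 3 5 7 11 15 22 30 42 56 77 101 135 176 230 295 381 483 615; ≤16: 1 1 2 3 5 7 11 15 22 30 42 56 77 101 135 176 231 296 383 486 620; ≤17: 1 1 2 3 5 7 11 15 22 30 42 56 77 101 135 176 231 297 384 488 623. r_17(20) = 623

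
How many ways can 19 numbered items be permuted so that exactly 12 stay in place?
Choose the 12 fixed points C(19,12) = 50388, derange the rest: !7 = Σ_{j=0}^{7} (-1)^j·7!/j! = 5040 - 5040 + 2520 - 840 + 210 - 42 + 7 - 1 = 1854. Product = 50388 × 1854 = 93419352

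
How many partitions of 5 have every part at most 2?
Let r_j(i) = number of partitions of i into parts ≤ j, for i = 0..5. r_1(i) = 1 for all i; r_j(i) = r_{j-1}(i) + r_j(i-j). Rows j = 2..2: ≤2: 1 1 2 2 3 3. r_2(5) = 3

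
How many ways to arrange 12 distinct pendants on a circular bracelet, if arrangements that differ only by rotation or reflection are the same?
(12-1)!/2 = 39916800/2 = 19958400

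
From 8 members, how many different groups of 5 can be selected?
C(8,5) = 8!/(5!×3!) = 56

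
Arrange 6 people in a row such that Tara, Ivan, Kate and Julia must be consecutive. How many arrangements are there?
Treat the 4 as one block: (6-4+1)! × 4! = 6 × 24 = 144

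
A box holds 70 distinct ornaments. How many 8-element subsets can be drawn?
C(70,8) = 70!/(8!×62!) = 9440350920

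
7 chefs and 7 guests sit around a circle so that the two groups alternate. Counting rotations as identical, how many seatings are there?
Fix one of the chefs: (7-1)! ways for the remaining chefs, × 7! ways for the guests = 720 × 5040 = 3628800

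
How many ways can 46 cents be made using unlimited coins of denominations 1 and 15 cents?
Coefficient of x^46 in 1/(1-x^1) · 1/(1-x^15). Use j coins of 15 for j = 0..⌊46/15⌋ = 3, the rest in 1s: 3 + 1 = 4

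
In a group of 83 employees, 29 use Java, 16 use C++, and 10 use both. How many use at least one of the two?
|A∪B| = |A| + |B| - |A∩B| = 29 + 16 - 10 = 35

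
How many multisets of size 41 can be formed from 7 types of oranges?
C(41+7-1, 7-1) = C(47, 6) = 10737573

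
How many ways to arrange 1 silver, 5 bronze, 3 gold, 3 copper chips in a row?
12! / (1! × 5! × 3! × 3!) = 110880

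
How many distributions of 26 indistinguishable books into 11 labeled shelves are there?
C(26+11-1, 11-1) = C(36, 10) = 254186856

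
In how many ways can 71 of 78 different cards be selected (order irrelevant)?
C(78,71) = 78!/(71!×7!) = 2641902120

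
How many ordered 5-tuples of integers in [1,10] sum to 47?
Coefficient of x^47 in (x + x² + ... + x^10)^5. By inclusion-exclusion on dice exceeding 10: Σ_j (-1)^j C(5,j)·C(47-1-10j, 4) = C(5,0)·C(46,4) - C(5,1)·C(36,4) + C(5,2)·C(26,4) - C(5,3)·C(16,4) + C(5,4)·C(6,4) = 1·163185 - 5·58905 + 10·14950 - 10·1820 + 5·15 = 35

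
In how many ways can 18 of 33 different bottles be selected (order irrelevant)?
C(33,18) = 33!/(18!×15!) = 1037158320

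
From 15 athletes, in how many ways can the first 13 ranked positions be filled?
P(15,13) = 15!/(15-13)! = 653837184000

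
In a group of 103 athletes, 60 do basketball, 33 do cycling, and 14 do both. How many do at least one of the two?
|A∪B| = |A| + |B| - |A∩B| = 60 + 33 - 14 = 79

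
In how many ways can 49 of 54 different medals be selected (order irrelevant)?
C(54,49) = 54!/(49!×5!) = 3162510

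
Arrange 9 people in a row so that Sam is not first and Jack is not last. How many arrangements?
By inclusion-exclusion: 9! - 2×(9-1)! + (9-2)! = 362880 - 80640 + 5040 = 287280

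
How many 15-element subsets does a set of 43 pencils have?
C(43,15) = 43!/(15!×28!) = 151532656696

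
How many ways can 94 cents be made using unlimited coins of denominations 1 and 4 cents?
Coefficient of x^94 in 1/(1-x^1) · 1/(1-x^4). Use j coins of 4 for j = 0..⌊94/4⌋ = 23, the rest in 1s: 23 + 1 = 24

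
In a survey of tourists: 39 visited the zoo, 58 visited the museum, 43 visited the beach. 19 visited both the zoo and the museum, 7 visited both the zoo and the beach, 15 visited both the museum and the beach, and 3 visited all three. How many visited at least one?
|A∪B∪C| = 39+58+43-19-7-15+3 = 102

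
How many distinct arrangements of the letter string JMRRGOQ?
7! / (2! × 1! × 1! × 1! × 1! × 1!) = 2520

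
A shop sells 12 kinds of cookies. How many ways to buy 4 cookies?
C(4+12-1, 12-1) = C(15, 11) = 1365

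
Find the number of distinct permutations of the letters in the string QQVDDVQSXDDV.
12! / (1! × 3! × 3! × 1! × 4!) = 554400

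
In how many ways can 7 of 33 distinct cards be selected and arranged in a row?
P(33,7) = 33!/(33-7)! = 21531121920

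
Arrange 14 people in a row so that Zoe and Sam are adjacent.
Treat as block: (14-1)! × 2! = 6227020800 × 2 = 12454041600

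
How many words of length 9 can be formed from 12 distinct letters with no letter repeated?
P(12,9) = 12!/(12-9)! = 79833600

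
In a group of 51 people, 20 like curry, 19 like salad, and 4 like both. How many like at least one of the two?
|A∪B| = |A| + |B| - |A∩B| = 20 + 19 - 4 = 35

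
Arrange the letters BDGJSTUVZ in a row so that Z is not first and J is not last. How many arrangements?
By inclusion-exclusion: 9! - 2×(9-1)! + (9-2)! = 362880 - 80640 + 5040 = 287280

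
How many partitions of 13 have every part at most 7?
Let r_j(i) = number of partitions of i into parts ≤ j, for i = 0..13. r_1(i) = 1 for all i; r_j(i) = r_{j-1}(i) + r_j(i-j). Rows j = 2..7: ≤2: 1 1 2 2 3 3 4 4 5 5 6 6 7 7; ≤3: 1 1 2 3 4 5 7 8 10 12 14 16 19 21; ≤4: 1 1 2 3 5 6 9 11 15 18 23 27 34 39; ≤5: 1 1 2 3 5 7 10 13 18 23 30 37 47 57; ≤6: 1 1 2 3 5 7 11 14 20 26 35 44 58 71; ≤7: 1 1 2 3 5 7 11 15 21 28 38 49 65 82. r_7(13) = 82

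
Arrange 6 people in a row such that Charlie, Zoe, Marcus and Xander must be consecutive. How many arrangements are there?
Treat the 4 as one block: (6-4+1)! × 4! = 6 × 24 = 144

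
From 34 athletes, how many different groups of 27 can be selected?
C(34,27) = 34!/(27!×7!) = 5379616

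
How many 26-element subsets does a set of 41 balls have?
C(41,26) = 41!/(26!×15!) = 63432274896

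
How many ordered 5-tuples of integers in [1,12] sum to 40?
Coefficient of x^40 in (x + x² + ... + x^12)^5. By inclusion-exclusion on dice exceeding 12: Σ_j (-1)^j C(5,j)·C(40-1-12j, 4) = C(5,0)·C(39,4) - C(5,1)·C(27,4) + C(5,2)·C(15,4) = 1·82251 - 5·17550 + 10·1365 = 8151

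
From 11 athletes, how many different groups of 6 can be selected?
C(11,6) = 11!/(6!×5!) = 462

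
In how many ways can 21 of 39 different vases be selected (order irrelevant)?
C(39,21) = 39!/(21!×18!) = 62359143990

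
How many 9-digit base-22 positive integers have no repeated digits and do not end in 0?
Last digit: 21 nonzero choices. First digit: 20 (nonzero, ≠last). Middle 7: P(20,7) = 390700800. Total = 164094336000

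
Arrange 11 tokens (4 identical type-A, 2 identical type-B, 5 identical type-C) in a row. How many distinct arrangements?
11! / (4! × 2! × 5!) = 6930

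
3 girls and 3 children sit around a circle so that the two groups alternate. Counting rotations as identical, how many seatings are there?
Fix one of the girls: (3-1)! ways for the remaining girls, × 3! ways for the children = 2 × 6 = 12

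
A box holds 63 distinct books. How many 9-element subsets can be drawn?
C(63,9) = 63!/(9!×54!) = 23667689815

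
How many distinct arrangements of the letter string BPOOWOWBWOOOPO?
14! / (3! × 2! × 7! × 2!) = 720720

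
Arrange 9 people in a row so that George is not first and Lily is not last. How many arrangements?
By inclusion-exclusion: 9! - 2×(9-1)! + (9-2)! = 362880 - 80640 + 5040 = 287280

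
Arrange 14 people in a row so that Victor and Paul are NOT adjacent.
Total - adjacent = 14! - (14-1)!×2 = 87178291200 - 12454041600 = 74724249600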